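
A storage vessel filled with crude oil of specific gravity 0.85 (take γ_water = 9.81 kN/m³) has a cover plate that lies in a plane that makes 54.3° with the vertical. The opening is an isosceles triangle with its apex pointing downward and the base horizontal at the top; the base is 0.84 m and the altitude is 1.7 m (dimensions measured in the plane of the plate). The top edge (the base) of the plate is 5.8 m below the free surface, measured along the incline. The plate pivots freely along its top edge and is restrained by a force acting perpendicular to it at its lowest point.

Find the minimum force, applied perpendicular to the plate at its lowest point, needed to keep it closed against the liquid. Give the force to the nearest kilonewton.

P ≈ 8 kN

γ = 0.85 × 9.81 = 8.3385 kN/m³.
The plate makes 54.3° with the vertical, i.e. θ = 90° − 54.3° = 35.7° to the horizontal. Measuring y along the incline from the free-surface line, vertical depth h = y·sinθ with sinθ = 0.583541.
With the apex down, the centroid sits h/3 = 1.7/3 = 0.566667 m below the base (the top edge), so y_c = 5.8 + 0.566667 = 6.36667 m and h_c = 6.36667 × 0.583541 = 3.71521 m.
A = ½ × 0.84 × 1.7 = 0.714 m².
Resultant F = γ·h_c·A = 8.3385 × 3.71521 × 0.714 = 22.1192 kN.
I_c = b·h³/36 = 0.84 × 1.7³/36 = 0.114637 m⁴.
Centre of pressure: y_p = y_c + I_c/(y_c·A) = 6.36667 + 0.114637/(6.36667 × 0.714) = 6.36667 + 0.0252182 = 6.39189 m along the plane.
The resultant acts 0.566667 + 0.0252182 = 0.591885 m (along the plate) below the hinge at the top edge, so the moment about the hinge is M = F × 0.591885 = 22.1192 × 0.591885 = 13.092 kN·m.
A normal force at the bottom, 1.7 m from the hinge, must supply this moment: P = 13.092/1.7 = 7.70118 kN.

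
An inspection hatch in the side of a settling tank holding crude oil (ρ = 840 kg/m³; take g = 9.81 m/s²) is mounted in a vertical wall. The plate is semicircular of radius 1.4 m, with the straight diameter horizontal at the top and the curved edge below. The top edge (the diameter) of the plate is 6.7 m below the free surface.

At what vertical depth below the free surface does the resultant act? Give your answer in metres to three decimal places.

h_p = 7.313 m

γ = ρg = 840 × 9.81 / 1000 = 8.2404 kN/m³.
The centroid of a semicircle lies 4r/(3π) = 0.594178 m from the diameter, here below the top edge, so the centroid depth is h_c = 6.7 + 0.594178 = 7.29418 m.
A = πr²/2 = π × 1.4²/2 = 3.07876 m².
Resultant F = γ·h_c·A = 8.2404 × 7.29418 × 3.07876 = 185.055 kN.
I_c = (π/8 − 8/(9π))·r⁴ = 0.109757 × 1.4⁴ = 0.421642 m⁴.
Centre of pressure: y_p = y_c + I_c/(y_c·A) = 7.29418 + 0.421642/(7.29418 × 3.07876) = 7.29418 + 0.0187755 = 7.31296 m along the plane.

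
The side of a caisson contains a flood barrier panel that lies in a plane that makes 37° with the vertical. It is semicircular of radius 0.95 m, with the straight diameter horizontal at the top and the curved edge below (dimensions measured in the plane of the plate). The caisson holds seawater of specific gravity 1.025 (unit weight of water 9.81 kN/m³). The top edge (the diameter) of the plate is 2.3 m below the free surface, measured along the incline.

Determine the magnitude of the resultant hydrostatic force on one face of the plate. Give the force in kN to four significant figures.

F ≈ 30.77 kN

γ = 1.025 × 9.81 = 10.05525 kN/m³.
The plate makes 37° with the vertical, i.e. θ = 90° − 37° = 53° to the horizontal. Measuring y along the incline from the free-surface line, vertical depth h = y·sinθ with sinθ = 0.798636.
The centroid of a semicircle lies 4r/(3π) = 0.403193 m from the diameter, here below the top edge, so y_c = 2.3 + 0.403193 = 2.70319 m and h_c = 2.70319 × 0.798636 = 2.15886 m.
A = πr²/2 = π × 0.95²/2 = 1.41764 m².
Resultant F = γ·h_c·A = 10.05525 × 2.15886 × 1.41764 = 30.774 kN.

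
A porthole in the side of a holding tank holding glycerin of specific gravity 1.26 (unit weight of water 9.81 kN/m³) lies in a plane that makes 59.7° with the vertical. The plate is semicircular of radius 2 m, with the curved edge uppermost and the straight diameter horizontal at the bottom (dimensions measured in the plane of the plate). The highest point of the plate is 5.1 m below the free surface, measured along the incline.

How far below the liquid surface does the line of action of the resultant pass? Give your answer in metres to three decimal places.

h_p = 3.176 m

γ = 1.26 × 9.81 = 12.3606 kN/m³.
The plate makes 59.7° with the vertical, i.e. θ = 90° − 59.7° = 30.3° to the horizontal. Measuring y along the incline from the free-surface line, vertical depth h = y·sinθ with sinθ = 0.504528.
The centroid lies 4r/(3π) = 0.848826 m above the diameter, so r − 4r/(3π) = 2 − 0.848826 = 1.15117 m below the topmost point, so y_c = 5.1 + 1.15117 = 6.25117 m and h_c = 6.25117 × 0.504528 = 3.15389 m.
A = πr²/2 = π × 2²/2 = 6.28319 m².
Resultant F = γ·h_c·A = 12.3606 × 3.15389 × 6.28319 = 244.944 kN.
I_c = (π/8 − 8/(9π))·r⁴ = 0.109757 × 2⁴ = 1.75611 m⁴.
Centre of pressure: y_p = y_c + I_c/(y_c·A) = 6.25117 + 1.75611/(6.25117 × 6.28319) = 6.25117 + 0.0447106 = 6.29588 m along the plane.
Vertically, h_p = y_p·sinθ = 6.29588 × 0.504528 = 3.17645 m.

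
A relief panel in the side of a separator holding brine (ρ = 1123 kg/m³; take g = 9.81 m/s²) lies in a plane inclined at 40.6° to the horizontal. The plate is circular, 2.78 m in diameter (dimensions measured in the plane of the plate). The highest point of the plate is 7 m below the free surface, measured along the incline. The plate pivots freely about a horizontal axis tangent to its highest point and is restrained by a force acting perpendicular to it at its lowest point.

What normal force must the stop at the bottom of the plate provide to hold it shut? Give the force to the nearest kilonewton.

γ = ρg = 1123 × 9.81 / 1000 = 11.01663 kN/m³.
Let θ = 40.6° be the plate's angle to the horizontal; measure y along the incline from where the plane meets the free surface. Vertical depth h = y·sinθ with sinθ = 0.650774.
The centroid is at the centre, 1.39 m below the top of the plate, so y_c = 7 + 1.39 = 8.39 m and h_c = 8.39 × 0.650774 = 5.45999 m.
A = π(1.39)² = 6.06987 m².
Resultant F = γ·h_c·A = 11.01663 × 5.45999 × 6.06987 = 365.107 kN.
I_c = πr⁴/4 = π × 1.39⁴/4 = 2.9319 m⁴.
Centre of pressure: y_p = y_c + I_c/(y_c·A) = 8.39 + 2.9319/(8.39 × 6.06987) = 8.39 + 0.0575715 = 8.44757 m along the plane.
The resultant acts 1.39 + 0.0575715 = 1.44757 m (along the plate) below the hinge at the top edge, so the moment about the hinge is M = F × 1.44757 = 365.107 × 1.44757 = 528.518 kN·m.
A normal force at the bottom, 2.78 m from the hinge, must supply this moment: P = 528.518/2.78 = 190.114 kN.

P ≈ 190 kN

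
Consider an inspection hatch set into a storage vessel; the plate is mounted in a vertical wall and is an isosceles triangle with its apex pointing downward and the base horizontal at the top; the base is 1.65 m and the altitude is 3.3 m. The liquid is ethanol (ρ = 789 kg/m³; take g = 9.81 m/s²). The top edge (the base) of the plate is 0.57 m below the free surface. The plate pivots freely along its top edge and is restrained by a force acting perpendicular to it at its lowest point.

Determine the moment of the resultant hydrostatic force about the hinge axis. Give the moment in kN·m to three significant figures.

M ≈ 51.5 kN·m

γ = ρg = 789 × 9.81 / 1000 = 7.74009 kN/m³.
With the apex down, the centroid sits h/3 = 3.3/3 = 1.1 m below the base (the top edge), so the centroid depth is h_c = 0.57 + 1.1 = 1.67 m.
A = ½ × 1.65 × 3.3 = 2.7225 m².
Resultant F = γ·h_c·A = 7.74009 × 1.67 × 2.7225 = 35.1909 kN.
I_c = b·h³/36 = 1.65 × 3.3³/36 = 1.64711 m⁴.
Centre of pressure: y_p = y_c + I_c/(y_c·A) = 1.67 + 1.64711/(1.67 × 2.7225) = 1.67 + 0.362275 = 2.03227 m along the plane.
The resultant acts 1.1 + 0.362275 = 1.46227 m (along the plate) below the hinge at the top edge, so the moment about the hinge is M = F × 1.46227 = 35.1909 × 1.46227 = 51.4586 kN·m.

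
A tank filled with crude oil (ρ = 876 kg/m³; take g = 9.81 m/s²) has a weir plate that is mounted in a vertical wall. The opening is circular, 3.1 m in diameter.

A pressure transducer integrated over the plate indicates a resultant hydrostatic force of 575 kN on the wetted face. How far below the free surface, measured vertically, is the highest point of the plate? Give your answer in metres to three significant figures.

γ = ρg = 876 × 9.81 / 1000 = 8.59356 kN/m³.
A = π(1.55)² = 7.54768 m².
From F = γ·h_c·A, the centroid depth is h_c = 575/(8.59356 × 7.54768) = 8.86505 m.
The centroid is at the centre, 1.55 m below the top of the plate, so the highest point sits at h_top = 8.86505 − 1.55 = 7.31505 m below the surface.

d_top ≈ 7.32 m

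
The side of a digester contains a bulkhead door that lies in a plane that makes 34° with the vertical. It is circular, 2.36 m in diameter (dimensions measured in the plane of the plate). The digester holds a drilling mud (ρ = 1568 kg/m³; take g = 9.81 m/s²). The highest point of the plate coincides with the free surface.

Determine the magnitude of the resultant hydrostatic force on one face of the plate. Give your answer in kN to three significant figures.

γ = ρg = 1568 × 9.81 / 1000 = 15.38208 kN/m³.
The plate makes 34° with the vertical, i.e. θ = 90° − 34° = 56° to the horizontal. Measuring y along the incline from the free-surface line, vertical depth h = y·sinθ with sinθ = 0.829038.
The centroid is at the centre, 1.18 m below the top of the plate, so y_c = 1.18 m and h_c = 1.18 × 0.829038 = 0.978265 m.
A = π(1.18)² = 4.37435 m².
Resultant F = γ·h_c·A = 15.38208 × 0.978265 × 4.37435 = 65.8241 kN.

F ≈ 65.8 kN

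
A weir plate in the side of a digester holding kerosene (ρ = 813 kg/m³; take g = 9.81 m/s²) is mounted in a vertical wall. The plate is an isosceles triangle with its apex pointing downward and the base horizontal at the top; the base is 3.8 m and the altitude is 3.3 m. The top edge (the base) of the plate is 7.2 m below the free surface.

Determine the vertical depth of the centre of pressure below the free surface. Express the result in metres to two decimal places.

h_p = 8.37 m

γ = ρg = 813 × 9.81 / 1000 = 7.97553 kN/m³.
With the apex down, the centroid sits h/3 = 3.3/3 = 1.1 m below the base (the top edge), so the centroid depth is h_c = 7.2 + 1.1 = 8.3 m.
A = ½ × 3.8 × 3.3 = 6.27 m².
Resultant F = γ·h_c·A = 7.97553 × 8.3 × 6.27 = 415.055 kN.
I_c = b·h³/36 = 3.8 × 3.3³/36 = 3.79335 m⁴.
Centre of pressure: y_p = y_c + I_c/(y_c·A) = 8.3 + 3.79335/(8.3 × 6.27) = 8.3 + 0.0728916 = 8.37289 m along the plane.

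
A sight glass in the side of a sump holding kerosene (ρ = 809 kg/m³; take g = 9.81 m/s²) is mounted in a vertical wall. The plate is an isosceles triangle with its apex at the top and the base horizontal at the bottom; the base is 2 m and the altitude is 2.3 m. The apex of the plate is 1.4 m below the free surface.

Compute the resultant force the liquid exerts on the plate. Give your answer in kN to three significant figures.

F ≈ 53.5 kN

γ = ρg = 809 × 9.81 / 1000 = 7.93629 kN/m³.
With the apex up, the centroid sits 2h/3 = 2 × 2.3/3 = 1.53333 m below the apex, so the centroid depth is h_c = 1.4 + 1.53333 = 2.93333 m.
A = ½ × 2 × 2.3 = 2.3 m².
Resultant F = γ·h_c·A = 7.93629 × 2.93333 × 2.3 = 53.5434 kN.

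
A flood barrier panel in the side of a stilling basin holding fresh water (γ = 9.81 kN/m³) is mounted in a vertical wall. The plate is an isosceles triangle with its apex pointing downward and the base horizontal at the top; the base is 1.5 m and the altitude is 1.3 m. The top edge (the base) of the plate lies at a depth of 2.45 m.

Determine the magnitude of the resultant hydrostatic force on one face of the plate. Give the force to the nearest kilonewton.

F ≈ 28 kN

γ = 9.81 kN/m³.
With the apex down, the centroid sits h/3 = 1.3/3 = 0.433333 m below the base (the top edge), so the centroid depth is h_c = 2.45 + 0.433333 = 2.88333 m.
A = ½ × 1.5 × 1.3 = 0.975 m².
Resultant F = γ·h_c·A = 9.81 × 2.88333 × 0.975 = 27.5783 kN.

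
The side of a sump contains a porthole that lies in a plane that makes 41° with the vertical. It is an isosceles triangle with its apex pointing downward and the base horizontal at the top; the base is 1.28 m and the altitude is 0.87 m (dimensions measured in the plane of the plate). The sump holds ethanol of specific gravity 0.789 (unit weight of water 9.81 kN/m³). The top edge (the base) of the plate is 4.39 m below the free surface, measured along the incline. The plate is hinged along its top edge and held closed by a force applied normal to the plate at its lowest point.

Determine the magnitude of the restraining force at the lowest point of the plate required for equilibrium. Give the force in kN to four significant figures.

γ = 0.789 × 9.81 = 7.74009 kN/m³.
The plate makes 41° with the vertical, i.e. θ = 90° − 41° = 49° to the horizontal. Measuring y along the incline from the free-surface line, vertical depth h = y·sinθ with sinθ = 0.754710.
With the apex down, the centroid sits h/3 = 0.87/3 = 0.29 m below the base (the top edge), so y_c = 4.39 + 0.29 = 4.68 m and h_c = 4.68 × 0.754710 = 3.53204 m.
A = ½ × 1.28 × 0.87 = 0.5568 m².
Resultant F = γ·h_c·A = 7.74009 × 3.53204 × 0.5568 = 15.222 kN.
I_c = b·h³/36 = 1.28 × 0.87³/36 = 0.0234134 m⁴.
Centre of pressure: y_p = y_c + I_c/(y_c·A) = 4.68 + 0.0234134/(4.68 × 0.5568) = 4.68 + 0.00898503 = 4.68899 m along the plane.
The resultant acts 0.29 + 0.00898503 = 0.298985 m (along the plate) below the hinge at the top edge, so the moment about the hinge is M = F × 0.298985 = 15.222 × 0.298985 = 4.55115 kN·m.
A normal force at the bottom, 0.87 m from the hinge, must supply this moment: P = 4.55115/0.87 = 5.23121 kN.

P ≈ 5.231 kN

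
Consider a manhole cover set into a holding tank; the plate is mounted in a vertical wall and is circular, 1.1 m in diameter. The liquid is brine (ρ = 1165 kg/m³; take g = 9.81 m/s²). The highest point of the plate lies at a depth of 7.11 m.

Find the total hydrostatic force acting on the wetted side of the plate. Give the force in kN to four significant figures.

γ = ρg = 1165 × 9.81 / 1000 = 11.42865 kN/m³.
The centroid is at the centre, 0.55 m below the top of the plate, so the centroid depth is h_c = 7.11 + 0.55 = 7.66 m.
A = π(0.55)² = 0.950332 m².
Resultant F = γ·h_c·A = 11.42865 × 7.66 × 0.950332 = 83.1954 kN.

F ≈ 83.20 kN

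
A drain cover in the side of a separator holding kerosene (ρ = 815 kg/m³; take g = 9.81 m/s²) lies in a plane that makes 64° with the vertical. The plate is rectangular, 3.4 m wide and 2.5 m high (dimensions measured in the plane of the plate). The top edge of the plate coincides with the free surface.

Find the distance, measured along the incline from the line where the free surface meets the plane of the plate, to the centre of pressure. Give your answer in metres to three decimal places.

γ = ρg = 815 × 9.81 / 1000 = 7.99515 kN/m³.
The plate makes 64° with the vertical, i.e. θ = 90° − 64° = 26° to the horizontal. Measuring y along the incline from the free-surface line, vertical depth h = y·sinθ with sinθ = 0.438371.
The centroid lies 2.5/2 = 1.25 m below the top edge, so y_c = 1.25 m and h_c = 1.25 × 0.438371 = 0.547964 m.
A = 3.4 × 2.5 = 8.5 m².
Resultant F = γ·h_c·A = 7.99515 × 0.547964 × 8.5 = 37.239 kN.
I_c = b·h³/12 = 3.4 × 2.5³/12 = 4.42708 m⁴.
Centre of pressure: y_p = y_c + I_c/(y_c·A) = 1.25 + 4.42708/(1.25 × 8.5) = 1.25 + 0.416666 = 1.66667 m along the plane.

y_p = 1.667 m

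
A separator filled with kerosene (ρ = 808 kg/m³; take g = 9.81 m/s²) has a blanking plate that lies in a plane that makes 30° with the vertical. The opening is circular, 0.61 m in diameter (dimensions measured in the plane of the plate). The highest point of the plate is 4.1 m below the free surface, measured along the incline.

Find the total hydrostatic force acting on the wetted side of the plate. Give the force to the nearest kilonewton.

γ = ρg = 808 × 9.81 / 1000 = 7.92648 kN/m³.
The plate makes 30° with the vertical, i.e. θ = 90° − 30° = 60° to the horizontal. Measuring y along the incline from the free-surface line, vertical depth h = y·sinθ with sinθ = 0.866025.
The centroid is at the centre, 0.305 m below the top of the plate, so y_c = 4.1 + 0.305 = 4.405 m and h_c = 4.405 × 0.866025 = 3.81484 m.
A = π(0.305)² = 0.292247 m².
Resultant F = γ·h_c·A = 7.92648 × 3.81484 × 0.292247 = 8.83704 kN.

F ≈ 9 kN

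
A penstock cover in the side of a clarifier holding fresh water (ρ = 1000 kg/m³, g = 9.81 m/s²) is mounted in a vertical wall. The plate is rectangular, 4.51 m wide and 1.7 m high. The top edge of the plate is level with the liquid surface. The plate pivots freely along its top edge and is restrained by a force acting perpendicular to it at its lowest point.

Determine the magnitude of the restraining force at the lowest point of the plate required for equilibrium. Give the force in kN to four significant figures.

γ = ρg = 1000 × 9.81 = 9810 N/m³ = 9.81 kN/m³.
The centroid lies 1.7/2 = 0.85 m below the top edge, so the centroid depth is h_c = 0.85 m.
A = 4.51 × 1.7 = 7.667 m².
Resultant F = γ·h_c·A = 9.81 × 0.85 × 7.667 = 63.9313 kN.
I_c = b·h³/12 = 4.51 × 1.7³/12 = 1.84647 m⁴.
Centre of pressure: y_p = y_c + I_c/(y_c·A) = 0.85 + 1.84647/(0.85 × 7.667) = 0.85 + 0.283333 = 1.13333 m along the plane.
The resultant acts 0.85 + 0.283333 = 1.13333 m (along the plate) below the hinge at the top edge, so the moment about the hinge is M = F × 1.13333 = 63.9313 × 1.13333 = 72.4553 kN·m.
A normal force at the bottom, 1.7 m from the hinge, must supply this moment: P = 72.4553/1.7 = 42.6208 kN.

P ≈ 42.62 kN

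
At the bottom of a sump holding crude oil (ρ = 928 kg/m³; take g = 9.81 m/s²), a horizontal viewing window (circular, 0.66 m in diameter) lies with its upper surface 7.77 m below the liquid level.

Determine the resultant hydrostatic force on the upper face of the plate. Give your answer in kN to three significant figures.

F ≈ 24.2 kN

γ = ρg = 928 × 9.81 / 1000 = 9.10368 kN/m³.
The plate is horizontal, so pressure is uniform at p = γ·h = 9.10368 × 7.77 = 70.7356 kN/m².
A = π(0.33)² = 0.342119 m².
F = p·A = 70.7356 × 0.342119 = 24.2 kN.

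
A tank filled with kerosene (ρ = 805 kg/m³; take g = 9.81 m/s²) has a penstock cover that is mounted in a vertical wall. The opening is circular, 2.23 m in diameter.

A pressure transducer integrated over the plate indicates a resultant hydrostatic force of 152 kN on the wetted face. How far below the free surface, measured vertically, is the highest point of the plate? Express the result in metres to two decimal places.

γ = ρg = 805 × 9.81 / 1000 = 7.89705 kN/m³.
A = π(1.115)² = 3.90571 m².
From F = γ·h_c·A, the centroid depth is h_c = 152/(7.89705 × 3.90571) = 4.92809 m.
The centroid is at the centre, 1.115 m below the top of the plate, so the highest point sits at h_top = 4.92809 − 1.115 = 3.81309 m below the surface.

d_top ≈ 3.81 m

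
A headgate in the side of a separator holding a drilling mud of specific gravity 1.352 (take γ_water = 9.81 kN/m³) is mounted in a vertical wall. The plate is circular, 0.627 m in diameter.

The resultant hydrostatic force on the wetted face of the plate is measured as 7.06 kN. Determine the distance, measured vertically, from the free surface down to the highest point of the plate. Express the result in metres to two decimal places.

d_top ≈ 1.41 m

γ = 1.352 × 9.81 = 13.26312 kN/m³.
A = π(0.3135)² = 0.308763 m².
From F = γ·h_c·A, the centroid depth is h_c = 7.06/(13.26312 × 0.308763) = 1.72399 m.
The centroid is at the centre, 0.3135 m below the top of the plate, so the highest point sits at h_top = 1.72399 − 0.3135 = 1.41049 m below the surface.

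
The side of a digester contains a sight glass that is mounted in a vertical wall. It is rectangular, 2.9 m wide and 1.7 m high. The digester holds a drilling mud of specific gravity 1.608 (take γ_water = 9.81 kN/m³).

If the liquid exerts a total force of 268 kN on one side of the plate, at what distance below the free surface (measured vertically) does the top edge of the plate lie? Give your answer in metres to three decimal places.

γ = 1.608 × 9.81 = 15.77448 kN/m³.
A = 2.9 × 1.7 = 4.93 m².
From F = γ·h_c·A, the centroid depth is h_c = 268/(15.77448 × 4.93) = 3.44614 m.
The centroid lies 1.7/2 = 0.85 m below the top edge, so the top edge sits at h_top = 3.44614 − 0.85 = 2.59614 m below the surface.

d_top ≈ 2.596 m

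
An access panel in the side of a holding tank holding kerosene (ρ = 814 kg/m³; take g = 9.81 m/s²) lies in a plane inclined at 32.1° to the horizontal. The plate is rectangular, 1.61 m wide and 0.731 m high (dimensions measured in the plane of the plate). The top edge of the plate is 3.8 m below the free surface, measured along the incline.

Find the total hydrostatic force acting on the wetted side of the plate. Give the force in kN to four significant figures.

F ≈ 20.80 kN

γ = ρg = 814 × 9.81 / 1000 = 7.98534 kN/m³.
Let θ = 32.1° be the plate's angle to the horizontal; measure y along the incline from where the plane meets the free surface. Vertical depth h = y·sinθ with sinθ = 0.531399.
The centroid lies 0.731/2 = 0.3655 m below the top edge, so y_c = 3.8 + 0.3655 = 4.1655 m and h_c = 4.1655 × 0.531399 = 2.21354 m.
A = 1.61 × 0.731 = 1.17691 m².
Resultant F = γ·h_c·A = 7.98534 × 2.21354 × 1.17691 = 20.8029 kN.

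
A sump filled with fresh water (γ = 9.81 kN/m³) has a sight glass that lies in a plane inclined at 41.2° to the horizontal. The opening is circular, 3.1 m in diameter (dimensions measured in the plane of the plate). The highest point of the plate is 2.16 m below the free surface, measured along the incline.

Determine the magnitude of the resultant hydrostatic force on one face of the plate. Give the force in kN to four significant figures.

F ≈ 180.9 kN

γ = 9.81 kN/m³.
Let θ = 41.2° be the plate's angle to the horizontal; measure y along the incline from where the plane meets the free surface. Vertical depth h = y·sinθ with sinθ = 0.658689.
The centroid is at the centre, 1.55 m below the top of the plate, so y_c = 2.16 + 1.55 = 3.71 m and h_c = 3.71 × 0.658689 = 2.44374 m.
A = π(1.55)² = 7.54768 m².
Resultant F = γ·h_c·A = 9.81 × 2.44374 × 7.54768 = 180.941 kN.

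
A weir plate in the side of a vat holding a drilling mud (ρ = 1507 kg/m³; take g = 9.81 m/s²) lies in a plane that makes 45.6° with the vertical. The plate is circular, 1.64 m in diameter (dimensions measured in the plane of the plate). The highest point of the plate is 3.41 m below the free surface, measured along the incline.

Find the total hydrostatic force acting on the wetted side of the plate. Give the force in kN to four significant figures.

γ = ρg = 1507 × 9.81 / 1000 = 14.78367 kN/m³.
The plate makes 45.6° with the vertical, i.e. θ = 90° − 45.6° = 44.4° to the horizontal. Measuring y along the incline from the free-surface line, vertical depth h = y·sinθ with sinθ = 0.699663.
The centroid is at the centre, 0.82 m below the top of the plate, so y_c = 3.41 + 0.82 = 4.23 m and h_c = 4.23 × 0.699663 = 2.95957 m.
A = π(0.82)² = 2.11241 m².
Resultant F = γ·h_c·A = 14.78367 × 2.95957 × 2.11241 = 92.4249 kN.

F ≈ 92.42 kN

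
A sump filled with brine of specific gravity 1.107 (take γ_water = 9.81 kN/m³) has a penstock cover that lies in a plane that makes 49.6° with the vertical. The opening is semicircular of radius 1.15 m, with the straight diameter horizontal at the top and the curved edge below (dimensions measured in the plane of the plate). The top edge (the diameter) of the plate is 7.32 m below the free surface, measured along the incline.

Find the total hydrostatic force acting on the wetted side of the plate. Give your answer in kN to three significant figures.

F ≈ 114 kN

γ = 1.107 × 9.81 = 10.85967 kN/m³.
The plate makes 49.6° with the vertical, i.e. θ = 90° − 49.6° = 40.4° to the horizontal. Measuring y along the incline from the free-surface line, vertical depth h = y·sinθ with sinθ = 0.648120.
The centroid of a semicircle lies 4r/(3π) = 0.488075 m from the diameter, here below the top edge, so y_c = 7.32 + 0.488075 = 7.80808 m and h_c = 7.80808 × 0.648120 = 5.06057 m.
A = πr²/2 = π × 1.15²/2 = 2.07738 m².
Resultant F = γ·h_c·A = 10.85967 × 5.06057 × 2.07738 = 114.165 kN.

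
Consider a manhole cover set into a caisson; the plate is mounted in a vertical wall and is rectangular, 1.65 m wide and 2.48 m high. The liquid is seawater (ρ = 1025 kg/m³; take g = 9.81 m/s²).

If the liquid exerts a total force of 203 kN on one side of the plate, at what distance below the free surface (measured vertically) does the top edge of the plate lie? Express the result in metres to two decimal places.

γ = ρg = 1025 × 9.81 / 1000 = 10.05525 kN/m³.
A = 1.65 × 2.48 = 4.092 m².
From F = γ·h_c·A, the centroid depth is h_c = 203/(10.05525 × 4.092) = 4.93364 m.
The centroid lies 2.48/2 = 1.24 m below the top edge, so the top edge sits at h_top = 4.93364 − 1.24 = 3.69364 m below the surface.

d_top ≈ 3.69 m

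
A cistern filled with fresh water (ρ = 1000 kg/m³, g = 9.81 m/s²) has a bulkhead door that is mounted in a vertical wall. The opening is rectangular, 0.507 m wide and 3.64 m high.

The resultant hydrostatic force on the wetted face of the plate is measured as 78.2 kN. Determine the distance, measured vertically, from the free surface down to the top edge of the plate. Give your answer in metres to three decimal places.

γ = ρg = 1000 × 9.81 = 9810 N/m³ = 9.81 kN/m³.
A = 0.507 × 3.64 = 1.84548 m².
From F = γ·h_c·A, the centroid depth is h_c = 78.2/(9.81 × 1.84548) = 4.31945 m.
The centroid lies 3.64/2 = 1.82 m below the top edge, so the top edge sits at h_top = 4.31945 − 1.82 = 2.49945 m below the surface.

d_top ≈ 2.499 m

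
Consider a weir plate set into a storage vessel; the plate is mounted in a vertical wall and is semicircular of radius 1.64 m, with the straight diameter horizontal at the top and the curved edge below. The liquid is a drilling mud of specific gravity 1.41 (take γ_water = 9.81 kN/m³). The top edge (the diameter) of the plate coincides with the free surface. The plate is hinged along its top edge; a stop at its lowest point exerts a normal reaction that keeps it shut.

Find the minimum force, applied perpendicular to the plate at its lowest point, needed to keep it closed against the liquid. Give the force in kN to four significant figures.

γ = 1.41 × 9.81 = 13.8321 kN/m³.
The centroid of a semicircle lies 4r/(3π) = 0.696038 m from the diameter, here below the top edge, so the centroid depth is h_c = 0.696038 m.
A = πr²/2 = π × 1.64²/2 = 4.22481 m².
Resultant F = γ·h_c·A = 13.8321 × 0.696038 × 4.22481 = 40.6751 kN.
I_c = (π/8 − 8/(9π))·r⁴ = 0.109757 × 1.64⁴ = 0.793976 m⁴.
Centre of pressure: y_p = y_c + I_c/(y_c·A) = 0.696038 + 0.793976/(0.696038 × 4.22481) = 0.696038 + 0.270002 = 0.96604 m along the plane.
The resultant acts 0.696038 + 0.270002 = 0.96604 m (along the plate) below the hinge at the top edge, so the moment about the hinge is M = F × 0.96604 = 40.6751 × 0.96604 = 39.2938 kN·m.
A normal force at the bottom, 1.64 m from the hinge, must supply this moment: P = 39.2938/1.64 = 23.9596 kN.

P ≈ 23.96 kN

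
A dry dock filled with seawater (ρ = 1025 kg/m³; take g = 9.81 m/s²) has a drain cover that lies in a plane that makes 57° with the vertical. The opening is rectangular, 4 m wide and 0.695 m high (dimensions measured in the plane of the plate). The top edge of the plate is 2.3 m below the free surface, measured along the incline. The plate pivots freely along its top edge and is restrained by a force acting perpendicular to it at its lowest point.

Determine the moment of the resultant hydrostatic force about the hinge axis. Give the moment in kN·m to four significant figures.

γ = ρg = 1025 × 9.81 / 1000 = 10.05525 kN/m³.
The plate makes 57° with the vertical, i.e. θ = 90° − 57° = 33° to the horizontal. Measuring y along the incline from the free-surface line, vertical depth h = y·sinθ with sinθ = 0.544639.
The centroid lies 0.695/2 = 0.3475 m below the top edge, so y_c = 2.3 + 0.3475 = 2.6475 m and h_c = 2.6475 × 0.544639 = 1.44193 m.
A = 4 × 0.695 = 2.78 m².
Resultant F = γ·h_c·A = 10.05525 × 1.44193 × 2.78 = 40.3071 kN.
I_c = b·h³/12 = 4 × 0.695³/12 = 0.111901 m⁴.
Centre of pressure: y_p = y_c + I_c/(y_c·A) = 2.6475 + 0.111901/(2.6475 × 2.78) = 2.6475 + 0.0152038 = 2.6627 m along the plane.
The resultant acts 0.3475 + 0.0152038 = 0.362704 m (along the plate) below the hinge at the top edge, so the moment about the hinge is M = F × 0.362704 = 40.3071 × 0.362704 = 14.6195 kN·m.

M ≈ 14.62 kN·m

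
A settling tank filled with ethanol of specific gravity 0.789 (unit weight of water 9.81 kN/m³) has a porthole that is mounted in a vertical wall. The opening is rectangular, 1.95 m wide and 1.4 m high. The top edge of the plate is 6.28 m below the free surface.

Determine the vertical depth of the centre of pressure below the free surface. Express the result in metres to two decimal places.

γ = 0.789 × 9.81 = 7.74009 kN/m³.
The centroid lies 1.4/2 = 0.7 m below the top edge, so the centroid depth is h_c = 6.28 + 0.7 = 6.98 m.
A = 1.95 × 1.4 = 2.73 m².
Resultant F = γ·h_c·A = 7.74009 × 6.98 × 2.73 = 147.491 kN.
I_c = b·h³/12 = 1.95 × 1.4³/12 = 0.4459 m⁴.
Centre of pressure: y_p = y_c + I_c/(y_c·A) = 6.98 + 0.4459/(6.98 × 2.73) = 6.98 + 0.0234002 = 7.0034 m along the plane.

h_p = 7.00 m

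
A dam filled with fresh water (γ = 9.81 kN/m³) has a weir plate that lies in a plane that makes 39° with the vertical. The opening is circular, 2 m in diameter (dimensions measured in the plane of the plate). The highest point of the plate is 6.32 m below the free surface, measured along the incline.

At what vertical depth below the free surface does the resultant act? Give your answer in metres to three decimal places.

h_p = 5.715 m

γ = 9.81 kN/m³.
The plate makes 39° with the vertical, i.e. θ = 90° − 39° = 51° to the horizontal. Measuring y along the incline from the free-surface line, vertical depth h = y·sinθ with sinθ = 0.777146.
The centroid is at the centre, 1 m below the top of the plate, so y_c = 6.32 + 1 = 7.32 m and h_c = 7.32 × 0.777146 = 5.68871 m.
A = π(1)² = 3.14159 m².
Resultant F = γ·h_c·A = 9.81 × 5.68871 × 3.14159 = 175.32 kN.
I_c = πr⁴/4 = π × 1⁴/4 = 0.785398 m⁴.
Centre of pressure: y_p = y_c + I_c/(y_c·A) = 7.32 + 0.785398/(7.32 × 3.14159) = 7.32 + 0.034153 = 7.35415 m along the plane.
Vertically, h_p = y_p·sinθ = 7.35415 × 0.777146 = 5.71525 m.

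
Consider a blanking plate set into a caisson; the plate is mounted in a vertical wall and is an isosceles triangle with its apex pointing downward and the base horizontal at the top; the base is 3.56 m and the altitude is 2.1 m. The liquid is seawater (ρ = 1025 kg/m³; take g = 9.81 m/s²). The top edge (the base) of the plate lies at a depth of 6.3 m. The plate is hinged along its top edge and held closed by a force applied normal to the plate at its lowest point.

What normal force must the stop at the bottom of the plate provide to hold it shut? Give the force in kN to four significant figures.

P ≈ 92.09 kN

γ = ρg = 1025 × 9.81 / 1000 = 10.05525 kN/m³.
With the apex down, the centroid sits h/3 = 2.1/3 = 0.7 m below the base (the top edge), so the centroid depth is h_c = 6.3 + 0.7 = 7 m.
A = ½ × 3.56 × 2.1 = 3.738 m².
Resultant F = γ·h_c·A = 10.05525 × 7 × 3.738 = 263.106 kN.
I_c = b·h³/36 = 3.56 × 2.1³/36 = 0.91581 m⁴.
Centre of pressure: y_p = y_c + I_c/(y_c·A) = 7 + 0.91581/(7 × 3.738) = 7 + 0.035 = 7.035 m along the plane.
The resultant acts 0.7 + 0.035 = 0.735 m (along the plate) below the hinge at the top edge, so the moment about the hinge is M = F × 0.735 = 263.106 × 0.735 = 193.383 kN·m.
A normal force at the bottom, 2.1 m from the hinge, must supply this moment: P = 193.383/2.1 = 92.0871 kN.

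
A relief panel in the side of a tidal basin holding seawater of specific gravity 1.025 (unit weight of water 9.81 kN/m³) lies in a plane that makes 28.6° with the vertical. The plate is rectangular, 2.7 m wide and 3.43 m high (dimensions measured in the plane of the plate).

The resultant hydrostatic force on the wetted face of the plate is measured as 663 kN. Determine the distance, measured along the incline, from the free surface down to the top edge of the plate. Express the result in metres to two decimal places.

y_top ≈ 6.39 m

γ = 1.025 × 9.81 = 10.05525 kN/m³.
A = 2.7 × 3.43 = 9.261 m².
From F = γ·h_c·A, the centroid depth is h_c = 663/(10.05525 × 9.261) = 7.11972 m.
The plate makes 28.6° with the vertical, i.e. θ = 90° − 28.6° = 61.4° to the horizontal. Measuring y along the incline from the free-surface line, vertical depth h = y·sinθ with sinθ = 0.877983.
Along the incline, y_c = h_c/sinθ = 7.11972/0.877983 = 8.10918 m.
The centroid lies 3.43/2 = 1.715 m below the top edge, so the top edge sits at y_top = 8.10918 − 1.715 = 6.39418 m along the incline.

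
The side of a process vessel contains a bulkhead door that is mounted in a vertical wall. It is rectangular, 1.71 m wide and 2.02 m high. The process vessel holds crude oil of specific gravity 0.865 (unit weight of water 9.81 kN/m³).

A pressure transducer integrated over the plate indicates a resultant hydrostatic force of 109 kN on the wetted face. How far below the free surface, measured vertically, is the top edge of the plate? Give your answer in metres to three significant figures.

γ = 0.865 × 9.81 = 8.48565 kN/m³.
A = 1.71 × 2.02 = 3.4542 m².
From F = γ·h_c·A, the centroid depth is h_c = 109/(8.48565 × 3.4542) = 3.71872 m.
The centroid lies 2.02/2 = 1.01 m below the top edge, so the top edge sits at h_top = 3.71872 − 1.01 = 2.70872 m below the surface.

d_top ≈ 2.71 m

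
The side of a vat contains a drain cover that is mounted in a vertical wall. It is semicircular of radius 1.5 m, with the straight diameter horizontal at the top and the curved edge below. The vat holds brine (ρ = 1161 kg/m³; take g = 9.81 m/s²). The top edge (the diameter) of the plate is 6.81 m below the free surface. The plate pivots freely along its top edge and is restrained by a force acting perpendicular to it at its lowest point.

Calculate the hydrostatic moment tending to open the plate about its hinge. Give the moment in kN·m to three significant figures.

γ = ρg = 1161 × 9.81 / 1000 = 11.38941 kN/m³.
The centroid of a semicircle lies 4r/(3π) = 0.63662 m from the diameter, here below the top edge, so the centroid depth is h_c = 6.81 + 0.63662 = 7.44662 m.
A = πr²/2 = π × 1.5²/2 = 3.53429 m².
Resultant F = γ·h_c·A = 11.38941 × 7.44662 × 3.53429 = 299.752 kN.
I_c = (π/8 − 8/(9π))·r⁴ = 0.109757 × 1.5⁴ = 0.555645 m⁴.
Centre of pressure: y_p = y_c + I_c/(y_c·A) = 7.44662 + 0.555645/(7.44662 × 3.53429) = 7.44662 + 0.0211123 = 7.46773 m along the plane.
The resultant acts 0.63662 + 0.0211123 = 0.657732 m (along the plate) below the hinge at the top edge, so the moment about the hinge is M = F × 0.657732 = 299.752 × 0.657732 = 197.156 kN·m.

M ≈ 197 kN·m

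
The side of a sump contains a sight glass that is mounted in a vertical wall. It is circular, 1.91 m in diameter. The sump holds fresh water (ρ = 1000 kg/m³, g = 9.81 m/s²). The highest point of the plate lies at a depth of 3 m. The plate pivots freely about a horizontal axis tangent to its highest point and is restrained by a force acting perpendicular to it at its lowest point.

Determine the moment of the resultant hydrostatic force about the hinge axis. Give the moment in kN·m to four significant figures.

M ≈ 112.6 kN·m

γ = ρg = 1000 × 9.81 = 9810 N/m³ = 9.81 kN/m³.
The centroid is at the centre, 0.955 m below the top of the plate, so the centroid depth is h_c = 3 + 0.955 = 3.955 m.
A = π(0.955)² = 2.86521 m².
Resultant F = γ·h_c·A = 9.81 × 3.955 × 2.86521 = 111.166 kN.
I_c = πr⁴/4 = π × 0.955⁴/4 = 0.653286 m⁴.
Centre of pressure: y_p = y_c + I_c/(y_c·A) = 3.955 + 0.653286/(3.955 × 2.86521) = 3.955 + 0.0576501 = 4.01265 m along the plane.
The resultant acts 0.955 + 0.0576501 = 1.01265 m (along the plate) below the hinge at the top edge, so the moment about the hinge is M = F × 1.01265 = 111.166 × 1.01265 = 112.572 kN·m.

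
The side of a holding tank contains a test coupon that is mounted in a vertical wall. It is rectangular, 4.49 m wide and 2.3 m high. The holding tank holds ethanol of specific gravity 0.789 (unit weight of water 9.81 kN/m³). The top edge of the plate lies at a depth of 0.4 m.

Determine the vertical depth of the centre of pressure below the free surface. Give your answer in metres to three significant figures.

γ = 0.789 × 9.81 = 7.74009 kN/m³.
The centroid lies 2.3/2 = 1.15 m below the top edge, so the centroid depth is h_c = 0.4 + 1.15 = 1.55 m.
A = 4.49 × 2.3 = 10.327 m².
Resultant F = γ·h_c·A = 7.74009 × 1.55 × 10.327 = 123.894 kN.
I_c = b·h³/12 = 4.49 × 2.3³/12 = 4.55249 m⁴.
Centre of pressure: y_p = y_c + I_c/(y_c·A) = 1.55 + 4.55249/(1.55 × 10.327) = 1.55 + 0.284409 = 1.83441 m along the plane.

h_p = 1.83 m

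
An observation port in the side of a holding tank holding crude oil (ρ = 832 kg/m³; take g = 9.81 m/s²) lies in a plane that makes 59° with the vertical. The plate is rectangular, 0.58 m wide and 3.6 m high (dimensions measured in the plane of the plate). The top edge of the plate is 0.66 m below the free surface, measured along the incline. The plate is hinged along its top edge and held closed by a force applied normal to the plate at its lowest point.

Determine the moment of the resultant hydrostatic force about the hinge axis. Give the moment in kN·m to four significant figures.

M ≈ 48.35 kN·m

γ = ρg = 832 × 9.81 / 1000 = 8.16192 kN/m³.
The plate makes 59° with the vertical, i.e. θ = 90° − 59° = 31° to the horizontal. Measuring y along the incline from the free-surface line, vertical depth h = y·sinθ with sinθ = 0.515038.
The centroid lies 3.6/2 = 1.8 m below the top edge, so y_c = 0.66 + 1.8 = 2.46 m and h_c = 2.46 × 0.515038 = 1.26699 m.
A = 0.58 × 3.6 = 2.088 m².
Resultant F = γ·h_c·A = 8.16192 × 1.26699 × 2.088 = 21.5922 kN.
I_c = b·h³/12 = 0.58 × 3.6³/12 = 2.25504 m⁴.
Centre of pressure: y_p = y_c + I_c/(y_c·A) = 2.46 + 2.25504/(2.46 × 2.088) = 2.46 + 0.439024 = 2.89902 m along the plane.
The resultant acts 1.8 + 0.439024 = 2.23902 m (along the plate) below the hinge at the top edge, so the moment about the hinge is M = F × 2.23902 = 21.5922 × 2.23902 = 48.3454 kN·m.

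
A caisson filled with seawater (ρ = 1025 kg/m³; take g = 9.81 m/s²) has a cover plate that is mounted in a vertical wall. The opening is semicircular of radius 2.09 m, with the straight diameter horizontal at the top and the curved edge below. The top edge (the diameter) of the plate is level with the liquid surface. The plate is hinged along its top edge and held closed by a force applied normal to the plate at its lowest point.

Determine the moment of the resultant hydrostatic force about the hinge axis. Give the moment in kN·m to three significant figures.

M ≈ 75.3 kN·m

γ = ρg = 1025 × 9.81 / 1000 = 10.05525 kN/m³.
The centroid of a semicircle lies 4r/(3π) = 0.887024 m from the diameter, here below the top edge, so the centroid depth is h_c = 0.887024 m.
A = πr²/2 = π × 2.09²/2 = 6.8614 m².
Resultant F = γ·h_c·A = 10.05525 × 0.887024 × 6.8614 = 61.1985 kN.
I_c = (π/8 − 8/(9π))·r⁴ = 0.109757 × 2.09⁴ = 2.0942 m⁴.
Centre of pressure: y_p = y_c + I_c/(y_c·A) = 0.887024 + 2.0942/(0.887024 × 6.8614) = 0.887024 + 0.344088 = 1.23111 m along the plane.
The resultant acts 0.887024 + 0.344088 = 1.23111 m (along the plate) below the hinge at the top edge, so the moment about the hinge is M = F × 1.23111 = 61.1985 × 1.23111 = 75.3421 kN·m.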